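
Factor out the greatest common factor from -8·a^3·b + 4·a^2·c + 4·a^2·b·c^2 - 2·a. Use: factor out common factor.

-8·a^3·b + 4·a^2·c + 4·a^2·b·c^2 - 2·a
= 2(-4·a^3·b + 2·a^2·c + 2·a^2·b·c^2 - a)    [factor out 2]
= 2·a(-4·a^2·b + 2·a·c + 2·a·b·c^2 - 1)    [factor out a]

2·a(-4·a^2·b + 2·a·c + 2·a·b·c^2 - 1)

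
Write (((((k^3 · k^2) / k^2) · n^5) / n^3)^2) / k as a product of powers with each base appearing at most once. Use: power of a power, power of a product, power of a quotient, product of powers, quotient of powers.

(((((k^3 · k^2) / k^2) · n^5) / n^3)^2) / k
= (((((k^3 · k^2) / k^2) · n^5)^2) / ((n^3)^2)) / k    [power of a quotient]
= (((((k^3 · k^2) / k^2)^2) · ((n^5)^2)) / ((n^3)^2)) / k    [power of a product]
= (((((k^3 · k^2)^2) / ((k^2)^2)) · ((n^5)^2)) / ((n^3)^2)) / k    [power of a quotient]
= ((((((k^3)^2) · ((k^2)^2)) / ((k^2)^2)) · ((n^5)^2)) / ((n^3)^2)) / k    [power of a product]
= ((((k^6 · ((k^2)^2)) / ((k^2)^2)) · ((n^5)^2)) / ((n^3)^2)) / k    [power of a power]
= ((((k^6 · k^4) / ((k^2)^2)) · ((n^5)^2)) / ((n^3)^2)) / k    [power of a power]
= (((k^10 / ((k^2)^2)) · ((n^5)^2)) / ((n^3)^2)) / k    [product of powers]
= (((k^10 / k^4) · ((n^5)^2)) / ((n^3)^2)) / k    [power of a power]
= ((k^6 · ((n^5)^2)) / ((n^3)^2)) / k    [quotient of powers]
= ((k^6 · n^10) / ((n^3)^2)) / k    [power of a power]
= ((k^6 · n^10) / n^6) / k    [power of a power]
= k^5n^4    [quotient of powers]

k^5n^4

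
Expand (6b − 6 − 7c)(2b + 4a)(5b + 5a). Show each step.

60b^3 + 180ab^2 + 120a^2b − 60b^2 − 180ab − 120a^2 − 70b^2c − 210abc − 140a^2c

(6b − 6 − 7c)(2b + 4a)(5b + 5a)
= (12b^2 + 24ab − 12b − 24a − 14bc − 28ac)(5b + 5a)    [distributive law]
= 60b^3 + 60ab^2 + 120ab^2 + 120a^2b − 60b^2 − 60ab − 120ab − 120a^2 − 70b^2c − 70abc − 140abc − 140a^2c    [distributive law]
= 60b^3 + 180ab^2 + 120a^2b − 60b^2 − 180ab − 120a^2 − 70b^2c − 210abc − 140a^2c    [combine like terms]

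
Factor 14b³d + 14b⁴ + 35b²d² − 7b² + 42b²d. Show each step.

7b²(2bd + 2b² + 5d² − 1 + 6d)

14b³d + 14b⁴ + 35b²d² − 7b² + 42b²d
= 7(2b³d + 2b⁴ + 5b²d² − b² + 6b²d)    [factor out 7]
= 7b²(2bd + 2b² + 5d² − 1 + 6d)    [factor out b²]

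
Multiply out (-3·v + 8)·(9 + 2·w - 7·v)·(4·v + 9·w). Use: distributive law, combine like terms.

-332·v² - 683·v·w + 165·v²·w - 54·v·w² + 84·v³ + 288·v + 648·w + 144·w²

(-3·v + 8)·(9 + 2·w - 7·v)·(4·v + 9·w)
= (-27·v - 6·v·w + 21·v² + 72 + 16·w - 56·v)·(4·v + 9·w)    [distributive law]
= (-83·v - 6·v·w + 21·v² + 72 + 16·w)·(4·v + 9·w)    [combine like terms]
= -332·v² - 747·v·w - 24·v²·w - 54·v·w² + 84·v³ + 189·v²·w + 288·v + 648·w + 64·v·w + 144·w²    [distributive law]
= -332·v² - 683·v·w + 165·v²·w - 54·v·w² + 84·v³ + 288·v + 648·w + 144·w²    [combine like terms]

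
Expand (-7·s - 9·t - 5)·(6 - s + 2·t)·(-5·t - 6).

215·s·t + 222·s - 35·s²·t - 42·s² + 25·s·t² + 428·t² + 534·t + 90·t³ + 180

(-7·s - 9·t - 5)·(6 - s + 2·t)·(-5·t - 6)
= (-42·s + 7·s² - 14·s·t - 54·t + 9·s·t - 18·t² - 30 + 5·s - 10·t)·(-5·t - 6)    [distributive law]
= (-37·s + 7·s² - 5·s·t - 64·t - 18·t² - 30)·(-5·t - 6)    [combine like terms]
= 185·s·t + 222·s - 35·s²·t - 42·s² + 25·s·t² + 30·s·t + 320·t² + 384·t + 90·t³ + 108·t² + 150·t + 180    [distributive law]
= 215·s·t + 222·s - 35·s²·t - 42·s² + 25·s·t² + 428·t² + 534·t + 90·t³ + 180    [combine like terms]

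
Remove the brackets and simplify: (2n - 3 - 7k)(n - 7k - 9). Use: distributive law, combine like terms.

2n^2 - 21kn - 21n + 84k + 27 + 49k^2

(2n - 3 - 7k)(n - 7k - 9)
= 2n^2 - 14kn - 18n - 3n + 21k + 27 - 7kn + 49k^2 + 63k    [distributive law]
= 2n^2 - 21kn - 21n + 84k + 27 + 49k^2    [combine like terms]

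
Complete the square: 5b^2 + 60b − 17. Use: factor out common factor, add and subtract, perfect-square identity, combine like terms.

5b^2 + 60b − 17
= 5(b^2 + 12b) − 17    [factor out 5 from the b-terms]
= 5(b^2 + 12b + 36 − 36) − 17    [add and subtract 36 inside the bracket]
= 5(b + 6)^2 − 180 − 17    [perfect-square identity]
= 5(b + 6)^2 − 197    [combine constants]

5(b + 6)^2 − 197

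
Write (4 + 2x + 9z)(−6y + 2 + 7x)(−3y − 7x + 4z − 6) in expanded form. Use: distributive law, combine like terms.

72y² + 144xy + 174yz + 120y − 248x − 76z − 48 − 308x² − 376xz + 36xy² + 42x²y + 141xyz − 98x³ − 385x²z + 162y²z − 216yz² + 72z² + 252xz²

(4 + 2x + 9z)(−6y + 2 + 7x)(−3y − 7x + 4z − 6)
= (−24y + 8 + 28x − 12xy + 4x + 14x² − 54yz + 18z + 63xz)(−3y − 7x + 4z − 6)    [distributive law]
= (−24y + 8 + 32x − 12xy + 14x² − 54yz + 18z + 63xz)(−3y − 7x + 4z − 6)    [combine like terms]
= 72y² + 168xy − 96yz + 144y − 24y − 56x + 32z − 48 − 96xy − 224x² + 128xz − 192x + 36xy² + 84x²y − 48xyz + 72xy − 42x²y − 98x³ + 56x²z − 84x² + 162y²z + 378xyz − 216yz² + 324yz − 54yz − 126xz + 72z² − 108z − 189xyz − 441x²z + 252xz² − 378xz    [distributive law]
= 72y² + 144xy + 174yz + 120y − 248x − 76z − 48 − 308x² − 376xz + 36xy² + 42x²y + 141xyz − 98x³ − 385x²z + 162y²z − 216yz² + 72z² + 252xz²    [combine like terms]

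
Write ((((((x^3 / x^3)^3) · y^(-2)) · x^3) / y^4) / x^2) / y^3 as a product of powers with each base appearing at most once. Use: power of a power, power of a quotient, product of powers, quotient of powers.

x·y^(-9)

((((((x^3 / x^3)^3) · y^(-2)) · x^3) / y^4) / x^2) / y^3
= (((((((x^3)^3) / ((x^3)^3)) · y^(-2)) · x^3) / y^4) / x^2) / y^3    [power of a quotient]
= (((((x^9 / ((x^3)^3)) · y^(-2)) · x^3) / y^4) / x^2) / y^3    [power of a power]
= (((((x^9 / x^9) · y^(-2)) · x^3) / y^4) / x^2) / y^3    [power of a power]
= ((((x^0 · y^(-2)) · x^3) / y^4) / x^2) / y^3    [quotient of powers]
= x·y^(-9)    [quotient of powers; product of powers]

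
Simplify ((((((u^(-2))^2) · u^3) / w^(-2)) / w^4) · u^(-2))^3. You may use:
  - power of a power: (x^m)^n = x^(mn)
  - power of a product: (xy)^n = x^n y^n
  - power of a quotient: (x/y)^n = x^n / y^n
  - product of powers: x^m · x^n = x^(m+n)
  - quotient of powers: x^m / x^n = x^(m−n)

u^(-9)w^(-6)

((((((u^(-2))^2) · u^3) / w^(-2)) / w^4) · u^(-2))^3
= ((((((u^(-2))^2) · u^3) / w^(-2)) / w^4)^3) · ((u^(-2))^3)    [power of a product]
= ((((((u^(-2))^2) · u^3) / w^(-2))^3) / ((w^4)^3)) · ((u^(-2))^3)    [power of a quotient]
= ((((((u^(-2))^2) · u^3)^3) / ((w^(-2))^3)) / ((w^4)^3)) · ((u^(-2))^3)    [power of a quotient]
= ((((((u^(-2))^2)^3) · ((u^3)^3)) / ((w^(-2))^3)) / ((w^4)^3)) · ((u^(-2))^3)    [power of a product]
= (((((u^(-2))^6) · ((u^3)^3)) / ((w^(-2))^3)) / ((w^4)^3)) · ((u^(-2))^3)    [power of a power]
= (((u^(-12) · ((u^3)^3)) / ((w^(-2))^3)) / ((w^4)^3)) · ((u^(-2))^3)    [power of a power]
= (((u^(-12) · u^9) / ((w^(-2))^3)) / ((w^4)^3)) · ((u^(-2))^3)    [power of a power]
= ((u^(-3) / ((w^(-2))^3)) / ((w^4)^3)) · ((u^(-2))^3)    [product of powers]
= ((u^(-3) / w^(-6)) / ((w^4)^3)) · ((u^(-2))^3)    [power of a power]
= ((u^(-3) / w^(-6)) / w^12) · ((u^(-2))^3)    [power of a power]
= ((u^(-3) / w^(-6)) / w^12) · u^(-6)    [power of a power]
= u^(-9)w^(-6)    [quotient of powers; product of powers]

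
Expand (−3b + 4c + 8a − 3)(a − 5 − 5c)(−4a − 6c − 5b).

−28a^2b + 138abc + 15ab^2 + 155ab − 65bc − 75b^2 + 10bc^2 − 75b^2c + 96a^2c + 296ac^2 + 278ac + 30c^2 + 120c^3 − 32a^3 + 172a^2 − 60a − 90c − 75b

(−3b + 4c + 8a − 3)(a − 5 − 5c)(−4a − 6c − 5b)
= (−3ab + 15b + 15bc + 4ac − 20c − 20c^2 + 8a^2 − 40a − 40ac − 3a + 15 + 15c)(−4a − 6c − 5b)    [distributive law]
= (−3ab + 15b + 15bc − 36ac − 5c − 20c^2 + 8a^2 − 43a + 15)(−4a − 6c − 5b)    [combine like terms]
= 12a^2b + 18abc + 15ab^2 − 60ab − 90bc − 75b^2 − 60abc − 90bc^2 − 75b^2c + 144a^2c + 216ac^2 + 180abc + 20ac + 30c^2 + 25bc + 80ac^2 + 120c^3 + 100bc^2 − 32a^3 − 48a^2c − 40a^2b + 172a^2 + 258ac + 215ab − 60a − 90c − 75b    [distributive law]
= −28a^2b + 138abc + 15ab^2 + 155ab − 65bc − 75b^2 + 10bc^2 − 75b^2c + 96a^2c + 296ac^2 + 278ac + 30c^2 + 120c^3 − 32a^3 + 172a^2 − 60a − 90c − 75b    [combine like terms]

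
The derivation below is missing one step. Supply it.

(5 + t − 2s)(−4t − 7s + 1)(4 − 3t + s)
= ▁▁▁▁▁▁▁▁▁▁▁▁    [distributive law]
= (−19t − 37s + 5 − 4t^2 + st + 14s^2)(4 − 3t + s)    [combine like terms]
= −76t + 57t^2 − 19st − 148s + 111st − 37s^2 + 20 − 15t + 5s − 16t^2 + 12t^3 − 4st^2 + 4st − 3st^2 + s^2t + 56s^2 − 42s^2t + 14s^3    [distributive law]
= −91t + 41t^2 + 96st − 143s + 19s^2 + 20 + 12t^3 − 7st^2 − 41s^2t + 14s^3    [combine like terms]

After distributive law, the bracketed line is:

(−20t − 35s + 5 − 4t^2 − 7st + t + 8st + 14s^2 − 2s)(4 − 3t + s)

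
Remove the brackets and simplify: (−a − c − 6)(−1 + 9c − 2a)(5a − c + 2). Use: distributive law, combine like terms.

69a² − 292ac + 56a − 37a²c − 38ac² + 10a³ + 35c² − 112c + 9c³ + 12

(−a − c − 6)(−1 + 9c − 2a)(5a − c + 2)
= (a − 9ac + 2a² + c − 9c² + 2ac + 6 − 54c + 12a)(5a − c + 2)    [distributive law]
= (13a − 7ac + 2a² − 53c − 9c² + 6)(5a − c + 2)    [combine like terms]
= 65a² − 13ac + 26a − 35a²c + 7ac² − 14ac + 10a³ − 2a²c + 4a² − 265ac + 53c² − 106c − 45ac² + 9c³ − 18c² + 30a − 6c + 12    [distributive law]
= 69a² − 292ac + 56a − 37a²c − 38ac² + 10a³ + 35c² − 112c + 9c³ + 12    [combine like terms]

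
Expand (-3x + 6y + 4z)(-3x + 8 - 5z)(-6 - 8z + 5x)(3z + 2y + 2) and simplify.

(-3x + 6y + 4z)(-3x + 8 - 5z)(-6 - 8z + 5x)(3z + 2y + 2)
= (9x^2 - 24x + 15xz - 18xy + 48y - 30yz - 12xz + 32z - 20z^2)(-6 - 8z + 5x)(3z + 2y + 2)    [distributive law]
= (9x^2 - 24x + 3xz - 18xy + 48y - 30yz + 32z - 20z^2)(-6 - 8z + 5x)(3z + 2y + 2)    [combine like terms]
= (-54x^2 - 72x^2z + 45x^3 + 144x + 192xz - 120x^2 - 18xz - 24xz^2 + 15x^2z + 108xy + 144xyz - 90x^2y - 288y - 384yz + 240xy + 180yz + 240yz^2 - 150xyz - 192z - 256z^2 + 160xz + 120z^2 + 160z^3 - 100xz^2)(3z + 2y + 2)    [distributive law]
= (-174x^2 - 57x^2z + 45x^3 + 144x + 334xz - 124xz^2 + 348xy - 6xyz - 90x^2y - 288y - 204yz + 240yz^2 - 192z - 136z^2 + 160z^3)(3z + 2y + 2)    [combine like terms]
= -522x^2z - 348x^2y - 348x^2 - 171x^2z^2 - 114x^2yz - 114x^2z + 135x^3z + 90x^3y + 90x^3 + 432xz + 288xy + 288x + 1002xz^2 + 668xyz + 668xz - 372xz^3 - 248xyz^2 - 248xz^2 + 1044xyz + 696xy^2 + 696xy - 18xyz^2 - 12xy^2z - 12xyz - 270x^2yz - 180x^2y^2 - 180x^2y - 864yz - 576y^2 - 576y - 612yz^2 - 408y^2z - 408yz + 720yz^3 + 480y^2z^2 + 480yz^2 - 576z^2 - 384yz - 384z - 408z^3 - 272yz^2 - 272z^2 + 480z^4 + 320yz^3 + 320z^3    [distributive law]
= -636x^2z - 528x^2y - 348x^2 - 171x^2z^2 - 384x^2yz + 135x^3z + 90x^3y + 90x^3 + 1100xz + 984xy + 288x + 754xz^2 + 1700xyz - 372xz^3 - 266xyz^2 + 696xy^2 - 12xy^2z - 180x^2y^2 - 1656yz - 576y^2 - 576y - 404yz^2 - 408y^2z + 1040yz^3 + 480y^2z^2 - 848z^2 - 384z - 88z^3 + 480z^4    [combine like terms]

-636x^2z - 528x^2y - 348x^2 - 171x^2z^2 - 384x^2yz + 135x^3z + 90x^3y + 90x^3 + 1100xz + 984xy + 288x + 754xz^2 + 1700xyz - 372xz^3 - 266xyz^2 + 696xy^2 - 12xy^2z - 180x^2y^2 - 1656yz - 576y^2 - 576y - 404yz^2 - 408y^2z + 1040yz^3 + 480y^2z^2 - 848z^2 - 384z - 88z^3 + 480z^4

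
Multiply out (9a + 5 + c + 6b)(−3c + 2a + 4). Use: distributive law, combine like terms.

−25ac + 18a² + 46a − 11c + 20 − 3c² − 18bc + 12ab + 24b

(9a + 5 + c + 6b)(−3c + 2a + 4)
= −27ac + 18a² + 36a − 15c + 10a + 20 − 3c² + 2ac + 4c − 18bc + 12ab + 24b    [distributive law]
= −25ac + 18a² + 46a − 11c + 20 − 3c² − 18bc + 12ab + 24b    [combine like terms]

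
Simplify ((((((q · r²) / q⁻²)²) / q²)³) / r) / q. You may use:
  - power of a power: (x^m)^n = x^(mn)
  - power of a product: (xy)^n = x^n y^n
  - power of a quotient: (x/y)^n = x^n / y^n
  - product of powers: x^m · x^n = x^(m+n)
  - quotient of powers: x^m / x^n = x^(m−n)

q¹¹r¹¹

((((((q · r²) / q⁻²)²) / q²)³) / r) / q
= ((((((q · r²) / q⁻²)²)³) / ((q²)³)) / r) / q    [power of a quotient]
= (((((q · r²) / q⁻²)⁶) / ((q²)³)) / r) / q    [power of a power]
= (((((q · r²)⁶) / ((q⁻²)⁶)) / ((q²)³)) / r) / q    [power of a quotient]
= (((((q⁶) · ((r²)⁶)) / ((q⁻²)⁶)) / ((q²)³)) / r) / q    [power of a product]
= ((((q⁶ · r¹²) / ((q⁻²)⁶)) / ((q²)³)) / r) / q    [power of a power]
= ((((q⁶ · r¹²) / q⁻¹²) / ((q²)³)) / r) / q    [power of a power]
= ((((q⁶ · r¹²) / q⁻¹²) / q⁶) / r) / q    [power of a power]
= q¹¹r¹¹    [quotient of powers; product of powers]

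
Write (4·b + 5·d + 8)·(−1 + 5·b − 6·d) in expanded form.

36·b + 20·b^2 + b·d − 53·d − 30·d^2 − 8

(4·b + 5·d + 8)·(−1 + 5·b − 6·d)
= −4·b + 20·b^2 − 24·b·d − 5·d + 25·b·d − 30·d^2 − 8 + 40·b − 48·d    [distributive law]
= 36·b + 20·b^2 + b·d − 53·d − 30·d^2 − 8    [combine like terms]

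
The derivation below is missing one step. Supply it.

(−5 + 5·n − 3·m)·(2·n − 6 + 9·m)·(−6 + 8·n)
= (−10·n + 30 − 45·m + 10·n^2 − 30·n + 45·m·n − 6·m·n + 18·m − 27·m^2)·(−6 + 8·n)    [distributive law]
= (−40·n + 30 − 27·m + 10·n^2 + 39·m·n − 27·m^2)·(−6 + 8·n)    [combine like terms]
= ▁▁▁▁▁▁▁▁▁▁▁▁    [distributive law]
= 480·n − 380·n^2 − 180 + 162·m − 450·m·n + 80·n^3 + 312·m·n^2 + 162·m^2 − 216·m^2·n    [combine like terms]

After distributive law, the bracketed line is:

240·n − 320·n^2 − 180 + 240·n + 162·m − 216·m·n − 60·n^2 + 80·n^3 − 234·m·n + 312·m·n^2 + 162·m^2 − 216·m^2·n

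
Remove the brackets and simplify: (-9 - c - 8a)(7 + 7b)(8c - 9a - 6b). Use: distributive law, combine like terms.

-504c + 567a + 378b - 462bc + 903ab + 378b² - 56c² - 385ac - 56bc² - 385abc + 42b²c + 504a² + 504a²b + 336ab²

(-9 - c - 8a)(7 + 7b)(8c - 9a - 6b)
= (-63 - 63b - 7c - 7bc - 56a - 56ab)(8c - 9a - 6b)    [distributive law]
= -504c + 567a + 378b - 504bc + 567ab + 378b² - 56c² + 63ac + 42bc - 56bc² + 63abc + 42b²c - 448ac + 504a² + 336ab - 448abc + 504a²b + 336ab²    [distributive law]
= -504c + 567a + 378b - 462bc + 903ab + 378b² - 56c² - 385ac - 56bc² - 385abc + 42b²c + 504a² + 504a²b + 336ab²    [combine like terms]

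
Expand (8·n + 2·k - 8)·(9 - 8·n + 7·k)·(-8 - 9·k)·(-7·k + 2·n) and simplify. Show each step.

9520·k·n - 2176·n^2 + 11268·k^2·n - 6672·k·n^2 + 1024·n^3 - 4752·k^2·n^2 + 1152·k·n^3 + 2268·k^3·n - 6664·k^2 - 1610·k^3 + 882·k^4 - 4032·k + 1152·n

(8·n + 2·k - 8)·(9 - 8·n + 7·k)·(-8 - 9·k)·(-7·k + 2·n)
= (72·n - 64·n^2 + 56·k·n + 18·k - 16·k·n + 14·k^2 - 72 + 64·n - 56·k)·(-8 - 9·k)·(-7·k + 2·n)    [distributive law]
= (136·n - 64·n^2 + 40·k·n - 38·k + 14·k^2 - 72)·(-8 - 9·k)·(-7·k + 2·n)    [combine like terms]
= (-1088·n - 1224·k·n + 512·n^2 + 576·k·n^2 - 320·k·n - 360·k^2·n + 304·k + 342·k^2 - 112·k^2 - 126·k^3 + 576 + 648·k)·(-7·k + 2·n)    [distributive law]
= (-1088·n - 1544·k·n + 512·n^2 + 576·k·n^2 - 360·k^2·n + 952·k + 230·k^2 - 126·k^3 + 576)·(-7·k + 2·n)    [combine like terms]
= 7616·k·n - 2176·n^2 + 10808·k^2·n - 3088·k·n^2 - 3584·k·n^2 + 1024·n^3 - 4032·k^2·n^2 + 1152·k·n^3 + 2520·k^3·n - 720·k^2·n^2 - 6664·k^2 + 1904·k·n - 1610·k^3 + 460·k^2·n + 882·k^4 - 252·k^3·n - 4032·k + 1152·n    [distributive law]
= 9520·k·n - 2176·n^2 + 11268·k^2·n - 6672·k·n^2 + 1024·n^3 - 4752·k^2·n^2 + 1152·k·n^3 + 2268·k^3·n - 6664·k^2 - 1610·k^3 + 882·k^4 - 4032·k + 1152·n    [combine like terms]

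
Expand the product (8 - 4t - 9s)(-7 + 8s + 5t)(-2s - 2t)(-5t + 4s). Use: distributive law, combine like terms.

(8 - 4t - 9s)(-7 + 8s + 5t)(-2s - 2t)(-5t + 4s)
= (-56 + 64s + 40t + 28t - 32st - 20t^2 + 63s - 72s^2 - 45st)(-2s - 2t)(-5t + 4s)    [distributive law]
= (-56 + 127s + 68t - 77st - 20t^2 - 72s^2)(-2s - 2t)(-5t + 4s)    [combine like terms]
= (112s + 112t - 254s^2 - 254st - 136st - 136t^2 + 154s^2t + 154st^2 + 40st^2 + 40t^3 + 144s^3 + 144s^2t)(-5t + 4s)    [distributive law]
= (112s + 112t - 254s^2 - 390st - 136t^2 + 298s^2t + 194st^2 + 40t^3 + 144s^3)(-5t + 4s)    [combine like terms]
= -560st + 448s^2 - 560t^2 + 448st + 1270s^2t - 1016s^3 + 1950st^2 - 1560s^2t + 680t^3 - 544st^2 - 1490s^2t^2 + 1192s^3t - 970st^3 + 776s^2t^2 - 200t^4 + 160st^3 - 720s^3t + 576s^4    [distributive law]
= -112st + 448s^2 - 560t^2 - 290s^2t - 1016s^3 + 1406st^2 + 680t^3 - 714s^2t^2 + 472s^3t - 810st^3 - 200t^4 + 576s^4    [combine like terms]

-112st + 448s^2 - 560t^2 - 290s^2t - 1016s^3 + 1406st^2 + 680t^3 - 714s^2t^2 + 472s^3t - 810st^3 - 200t^4 + 576s^4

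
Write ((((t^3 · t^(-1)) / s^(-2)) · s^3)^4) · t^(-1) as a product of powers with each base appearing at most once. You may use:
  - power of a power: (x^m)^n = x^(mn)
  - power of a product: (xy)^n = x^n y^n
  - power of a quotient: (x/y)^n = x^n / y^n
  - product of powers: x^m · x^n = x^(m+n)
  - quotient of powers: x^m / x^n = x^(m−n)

s^20t^7

((((t^3 · t^(-1)) / s^(-2)) · s^3)^4) · t^(-1)
= ((((t^3 · t^(-1)) / s^(-2))^4) · ((s^3)^4)) · t^(-1)    [power of a product]
= ((((t^3 · t^(-1))^4) / ((s^(-2))^4)) · ((s^3)^4)) · t^(-1)    [power of a quotient]
= (((((t^3)^4) · ((t^(-1))^4)) / ((s^(-2))^4)) · ((s^3)^4)) · t^(-1)    [power of a product]
= (((t^12 · ((t^(-1))^4)) / ((s^(-2))^4)) · ((s^3)^4)) · t^(-1)    [power of a power]
= (((t^12 · t^(-4)) / ((s^(-2))^4)) · ((s^3)^4)) · t^(-1)    [power of a power]
= ((t^8 / ((s^(-2))^4)) · ((s^3)^4)) · t^(-1)    [product of powers]
= ((t^8 / s^(-8)) · ((s^3)^4)) · t^(-1)    [power of a power]
= ((t^8 / s^(-8)) · s^12) · t^(-1)    [power of a power]
= s^20t^7    [quotient of powers; product of powers]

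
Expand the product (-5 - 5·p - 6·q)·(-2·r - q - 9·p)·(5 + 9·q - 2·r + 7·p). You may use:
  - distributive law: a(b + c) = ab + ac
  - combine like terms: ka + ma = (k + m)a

50·r + 140·q·r - 20·r² + 30·p·r + 25·q + 75·q² + 735·p·q + 225·p + 540·p² + 56·p·q·r - 20·p·r² - 20·p²·r + 573·p·q² + 818·p²·q + 315·p³ + 96·q²·r - 24·q·r² + 54·q³

(-5 - 5·p - 6·q)·(-2·r - q - 9·p)·(5 + 9·q - 2·r + 7·p)
= (10·r + 5·q + 45·p + 10·p·r + 5·p·q + 45·p² + 12·q·r + 6·q² + 54·p·q)·(5 + 9·q - 2·r + 7·p)    [distributive law]
= (10·r + 5·q + 45·p + 10·p·r + 59·p·q + 45·p² + 12·q·r + 6·q²)·(5 + 9·q - 2·r + 7·p)    [combine like terms]
= 50·r + 90·q·r - 20·r² + 70·p·r + 25·q + 45·q² - 10·q·r + 35·p·q + 225·p + 405·p·q - 90·p·r + 315·p² + 50·p·r + 90·p·q·r - 20·p·r² + 70·p²·r + 295·p·q + 531·p·q² - 118·p·q·r + 413·p²·q + 225·p² + 405·p²·q - 90·p²·r + 315·p³ + 60·q·r + 108·q²·r - 24·q·r² + 84·p·q·r + 30·q² + 54·q³ - 12·q²·r + 42·p·q²    [distributive law]
= 50·r + 140·q·r - 20·r² + 30·p·r + 25·q + 75·q² + 735·p·q + 225·p + 540·p² + 56·p·q·r - 20·p·r² - 20·p²·r + 573·p·q² + 818·p²·q + 315·p³ + 96·q²·r - 24·q·r² + 54·q³    [combine like terms]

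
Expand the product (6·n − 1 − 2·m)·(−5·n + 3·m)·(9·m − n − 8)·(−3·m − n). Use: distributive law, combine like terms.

(6·n − 1 − 2·m)·(−5·n + 3·m)·(9·m − n − 8)·(−3·m − n)
= (−30·n^2 + 18·m·n + 5·n − 3·m + 10·m·n − 6·m^2)·(9·m − n − 8)·(−3·m − n)    [distributive law]
= (−30·n^2 + 28·m·n + 5·n − 3·m − 6·m^2)·(9·m − n − 8)·(−3·m − n)    [combine like terms]
= (−270·m·n^2 + 30·n^3 + 240·n^2 + 252·m^2·n − 28·m·n^2 − 224·m·n + 45·m·n − 5·n^2 − 40·n − 27·m^2 + 3·m·n + 24·m − 54·m^3 + 6·m^2·n + 48·m^2)·(−3·m − n)    [distributive law]
= (−298·m·n^2 + 30·n^3 + 235·n^2 + 258·m^2·n − 176·m·n − 40·n + 21·m^2 + 24·m − 54·m^3)·(−3·m − n)    [combine like terms]
= 894·m^2·n^2 + 298·m·n^3 − 90·m·n^3 − 30·n^4 − 705·m·n^2 − 235·n^3 − 774·m^3·n − 258·m^2·n^2 + 528·m^2·n + 176·m·n^2 + 120·m·n + 40·n^2 − 63·m^3 − 21·m^2·n − 72·m^2 − 24·m·n + 162·m^4 + 54·m^3·n    [distributive law]
= 636·m^2·n^2 + 208·m·n^3 − 30·n^4 − 529·m·n^2 − 235·n^3 − 720·m^3·n + 507·m^2·n + 96·m·n + 40·n^2 − 63·m^3 − 72·m^2 + 162·m^4    [combine like terms]

636·m^2·n^2 + 208·m·n^3 − 30·n^4 − 529·m·n^2 − 235·n^3 − 720·m^3·n + 507·m^2·n + 96·m·n + 40·n^2 − 63·m^3 − 72·m^2 + 162·m^4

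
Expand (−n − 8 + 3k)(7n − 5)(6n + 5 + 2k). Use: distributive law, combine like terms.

−42n³ − 341n² + 112kn² − 15n − 87kn + 200 + 5k + 42k²n − 30k²

(−n − 8 + 3k)(7n − 5)(6n + 5 + 2k)
= (−7n² + 5n − 56n + 40 + 21kn − 15k)(6n + 5 + 2k)    [distributive law]
= (−7n² − 51n + 40 + 21kn − 15k)(6n + 5 + 2k)    [combine like terms]
= −42n³ − 35n² − 14kn² − 306n² − 255n − 102kn + 240n + 200 + 80k + 126kn² + 105kn + 42k²n − 90kn − 75k − 30k²    [distributive law]
= −42n³ − 341n² + 112kn² − 15n − 87kn + 200 + 5k + 42k²n − 30k²    [combine like terms]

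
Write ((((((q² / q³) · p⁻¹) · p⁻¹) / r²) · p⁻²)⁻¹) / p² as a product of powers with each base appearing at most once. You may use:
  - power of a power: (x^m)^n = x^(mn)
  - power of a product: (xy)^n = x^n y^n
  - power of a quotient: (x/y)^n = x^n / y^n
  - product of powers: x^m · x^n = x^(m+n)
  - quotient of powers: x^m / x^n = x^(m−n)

p²qr²

((((((q² / q³) · p⁻¹) · p⁻¹) / r²) · p⁻²)⁻¹) / p²
= ((((((q² / q³) · p⁻¹) · p⁻¹) / r²)⁻¹) · ((p⁻²)⁻¹)) / p²    [power of a product]
= ((((((q² / q³) · p⁻¹) · p⁻¹)⁻¹) / ((r²)⁻¹)) · ((p⁻²)⁻¹)) / p²    [power of a quotient]
= ((((((q² / q³) · p⁻¹)⁻¹) · ((p⁻¹)⁻¹)) / ((r²)⁻¹)) · ((p⁻²)⁻¹)) / p²    [power of a product]
= ((((((q² / q³)⁻¹) · ((p⁻¹)⁻¹)) · ((p⁻¹)⁻¹)) / ((r²)⁻¹)) · ((p⁻²)⁻¹)) / p²    [power of a product]
= (((((((q²)⁻¹) / ((q³)⁻¹)) · ((p⁻¹)⁻¹)) · ((p⁻¹)⁻¹)) / ((r²)⁻¹)) · ((p⁻²)⁻¹)) / p²    [power of a quotient]
= (((((q⁻² / ((q³)⁻¹)) · ((p⁻¹)⁻¹)) · ((p⁻¹)⁻¹)) / ((r²)⁻¹)) · ((p⁻²)⁻¹)) / p²    [power of a power]
= (((((q⁻² / q⁻³) · ((p⁻¹)⁻¹)) · ((p⁻¹)⁻¹)) / ((r²)⁻¹)) · ((p⁻²)⁻¹)) / p²    [power of a power]
= ((((q · ((p⁻¹)⁻¹)) · ((p⁻¹)⁻¹)) / ((r²)⁻¹)) · ((p⁻²)⁻¹)) / p²    [quotient of powers]
= ((((q · p) · ((p⁻¹)⁻¹)) / ((r²)⁻¹)) · ((p⁻²)⁻¹)) / p²    [power of a power]
= ((((q · p) · p) / ((r²)⁻¹)) · ((p⁻²)⁻¹)) / p²    [power of a power]
= ((((q · p) · p) / r⁻²) · ((p⁻²)⁻¹)) / p²    [power of a power]
= ((((q · p) · p) / r⁻²) · p²) / p²    [power of a power]
= p²qr²    [quotient of powers; product of powers]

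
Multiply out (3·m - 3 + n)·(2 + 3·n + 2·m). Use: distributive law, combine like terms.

(3·m - 3 + n)·(2 + 3·n + 2·m)
= 6·m + 9·m·n + 6·m² - 6 - 9·n - 6·m + 2·n + 3·n² + 2·m·n    [distributive law]
= 11·m·n + 6·m² - 6 - 7·n + 3·n²    [combine like terms]

11·m·n + 6·m² - 6 - 7·n + 3·n²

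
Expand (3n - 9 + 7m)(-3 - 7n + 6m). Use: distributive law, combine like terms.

54n - 21n^2 - 31mn + 27 - 75m + 42m^2

(3n - 9 + 7m)(-3 - 7n + 6m)
= -9n - 21n^2 + 18mn + 27 + 63n - 54m - 21m - 49mn + 42m^2    [distributive law]
= 54n - 21n^2 - 31mn + 27 - 75m + 42m^2    [combine like terms]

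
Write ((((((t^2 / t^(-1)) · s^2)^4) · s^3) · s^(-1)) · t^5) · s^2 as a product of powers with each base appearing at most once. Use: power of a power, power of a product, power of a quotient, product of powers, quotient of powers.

((((((t^2 / t^(-1)) · s^2)^4) · s^3) · s^(-1)) · t^5) · s^2
= ((((((t^2 / t^(-1))^4) · ((s^2)^4)) · s^3) · s^(-1)) · t^5) · s^2    [power of a product]
= (((((((t^2)^4) / ((t^(-1))^4)) · ((s^2)^4)) · s^3) · s^(-1)) · t^5) · s^2    [power of a quotient]
= (((((t^8 / ((t^(-1))^4)) · ((s^2)^4)) · s^3) · s^(-1)) · t^5) · s^2    [power of a power]
= (((((t^8 / t^(-4)) · ((s^2)^4)) · s^3) · s^(-1)) · t^5) · s^2    [power of a power]
= ((((t^12 · ((s^2)^4)) · s^3) · s^(-1)) · t^5) · s^2    [quotient of powers]
= ((((t^12 · s^8) · s^3) · s^(-1)) · t^5) · s^2    [power of a power]
= s^12t^17    [product of powers]

s^12t^17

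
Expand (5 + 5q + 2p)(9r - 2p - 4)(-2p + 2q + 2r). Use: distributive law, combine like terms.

-126pr + 50qr + 90r^2 + 36p^2 + 4pq + 40p - 40q - 40r - 74pqr + 90q^2r + 90qr^2 + 12p^2q - 20pq^2 - 40q^2 - 44p^2r + 36pr^2 + 8p^3

(5 + 5q + 2p)(9r - 2p - 4)(-2p + 2q + 2r)
= (45r - 10p - 20 + 45qr - 10pq - 20q + 18pr - 4p^2 - 8p)(-2p + 2q + 2r)    [distributive law]
= (45r - 18p - 20 + 45qr - 10pq - 20q + 18pr - 4p^2)(-2p + 2q + 2r)    [combine like terms]
= -90pr + 90qr + 90r^2 + 36p^2 - 36pq - 36pr + 40p - 40q - 40r - 90pqr + 90q^2r + 90qr^2 + 20p^2q - 20pq^2 - 20pqr + 40pq - 40q^2 - 40qr - 36p^2r + 36pqr + 36pr^2 + 8p^3 - 8p^2q - 8p^2r    [distributive law]
= -126pr + 50qr + 90r^2 + 36p^2 + 4pq + 40p - 40q - 40r - 74pqr + 90q^2r + 90qr^2 + 12p^2q - 20pq^2 - 40q^2 - 44p^2r + 36pr^2 + 8p^3    [combine like terms]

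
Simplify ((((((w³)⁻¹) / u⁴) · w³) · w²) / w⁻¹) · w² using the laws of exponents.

((((((w³)⁻¹) / u⁴) · w³) · w²) / w⁻¹) · w²
= ((((w⁻³ / u⁴) · w³) · w²) / w⁻¹) · w²    [power of a power]
= u⁻⁴w⁵    [quotient of powers; product of powers]

u⁻⁴w⁵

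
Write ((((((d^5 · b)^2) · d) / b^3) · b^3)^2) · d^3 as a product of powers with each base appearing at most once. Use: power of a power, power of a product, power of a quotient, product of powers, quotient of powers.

((((((d^5 · b)^2) · d) / b^3) · b^3)^2) · d^3
= ((((((d^5 · b)^2) · d) / b^3)^2) · ((b^3)^2)) · d^3    [power of a product]
= ((((((d^5 · b)^2) · d)^2) / ((b^3)^2)) · ((b^3)^2)) · d^3    [power of a quotient]
= ((((((d^5 · b)^2)^2) · (d^2)) / ((b^3)^2)) · ((b^3)^2)) · d^3    [power of a product]
= (((((d^5 · b)^4) · (d^2)) / ((b^3)^2)) · ((b^3)^2)) · d^3    [power of a power]
= ((((((d^5)^4) · (b^4)) · (d^2)) / ((b^3)^2)) · ((b^3)^2)) · d^3    [power of a product]
= ((((d^20 · (b^4)) · (d^2)) / ((b^3)^2)) · ((b^3)^2)) · d^3    [power of a power]
= ((((d^20 · b^4) · d^2) / b^6) · ((b^3)^2)) · d^3    [power of a power]
= ((((d^20 · b^4) · d^2) / b^6) · b^6) · d^3    [power of a power]
= b^4d^25    [quotient of powers; product of powers]

b^4d^25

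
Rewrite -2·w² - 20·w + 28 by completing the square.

-2(w + 5)² + 78

-2·w² - 20·w + 28
= -2(w² + 10·w) + 28    [factor out -2 from the w-terms]
= -2(w² + 10·w + 25 - 25) + 28    [add and subtract 25 inside the bracket]
= -2(w + 5)² + 50 + 28    [perfect-square identity]
= -2(w + 5)² + 78    [combine constants]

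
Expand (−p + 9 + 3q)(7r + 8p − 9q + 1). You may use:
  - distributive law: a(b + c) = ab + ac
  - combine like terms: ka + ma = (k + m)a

−7pr − 8p^2 + 33pq + 71p + 63r − 78q + 9 + 21qr − 27q^2

(−p + 9 + 3q)(7r + 8p − 9q + 1)
= −7pr − 8p^2 + 9pq − p + 63r + 72p − 81q + 9 + 21qr + 24pq − 27q^2 + 3q    [distributive law]
= −7pr − 8p^2 + 33pq + 71p + 63r − 78q + 9 + 21qr − 27q^2    [combine like terms]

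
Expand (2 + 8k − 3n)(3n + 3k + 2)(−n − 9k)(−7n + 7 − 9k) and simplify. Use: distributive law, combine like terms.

616kn² + 134kn + 471k²n − 1062k² + 270k³ + 28n² − 28n − 252k − 543kn³ + 519k²n² + 2943k³n + 1944k⁴ − 63n⁴ + 63n³

(2 + 8k − 3n)(3n + 3k + 2)(−n − 9k)(−7n + 7 − 9k)
= (6n + 6k + 4 + 24kn + 24k² + 16k − 9n² − 9kn − 6n)(−n − 9k)(−7n + 7 − 9k)    [distributive law]
= (22k + 4 + 15kn + 24k² − 9n²)(−n − 9k)(−7n + 7 − 9k)    [combine like terms]
= (−22kn − 198k² − 4n − 36k − 15kn² − 135k²n − 24k²n − 216k³ + 9n³ + 81kn²)(−7n + 7 − 9k)    [distributive law]
= (−22kn − 198k² − 4n − 36k + 66kn² − 159k²n − 216k³ + 9n³)(−7n + 7 − 9k)    [combine like terms]
= 154kn² − 154kn + 198k²n + 1386k²n − 1386k² + 1782k³ + 28n² − 28n + 36kn + 252kn − 252k + 324k² − 462kn³ + 462kn² − 594k²n² + 1113k²n² − 1113k²n + 1431k³n + 1512k³n − 1512k³ + 1944k⁴ − 63n⁴ + 63n³ − 81kn³    [distributive law]
= 616kn² + 134kn + 471k²n − 1062k² + 270k³ + 28n² − 28n − 252k − 543kn³ + 519k²n² + 2943k³n + 1944k⁴ − 63n⁴ + 63n³    [combine like terms]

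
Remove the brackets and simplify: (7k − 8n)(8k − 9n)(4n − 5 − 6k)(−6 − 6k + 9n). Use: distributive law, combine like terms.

−12246k²n − 8940k³n + 14514k²n² + 1680k² + 3696k³ + 2016k⁴ + 13515kn² − 10188kn³ − 3810kn − 4968n³ + 2592n⁴ + 2160n²

(7k − 8n)(8k − 9n)(4n − 5 − 6k)(−6 − 6k + 9n)
= (56k² − 63kn − 64kn + 72n²)(4n − 5 − 6k)(−6 − 6k + 9n)    [distributive law]
= (56k² − 127kn + 72n²)(4n − 5 − 6k)(−6 − 6k + 9n)    [combine like terms]
= (224k²n − 280k² − 336k³ − 508kn² + 635kn + 762k²n + 288n³ − 360n² − 432kn²)(−6 − 6k + 9n)    [distributive law]
= (986k²n − 280k² − 336k³ − 940kn² + 635kn + 288n³ − 360n²)(−6 − 6k + 9n)    [combine like terms]
= −5916k²n − 5916k³n + 8874k²n² + 1680k² + 1680k³ − 2520k²n + 2016k³ + 2016k⁴ − 3024k³n + 5640kn² + 5640k²n² − 8460kn³ − 3810kn − 3810k²n + 5715kn² − 1728n³ − 1728kn³ + 2592n⁴ + 2160n² + 2160kn² − 3240n³    [distributive law]
= −12246k²n − 8940k³n + 14514k²n² + 1680k² + 3696k³ + 2016k⁴ + 13515kn² − 10188kn³ − 3810kn − 4968n³ + 2592n⁴ + 2160n²    [combine like terms]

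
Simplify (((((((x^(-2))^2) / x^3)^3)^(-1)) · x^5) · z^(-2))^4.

(((((((x^(-2))^2) / x^3)^3)^(-1)) · x^5) · z^(-2))^4
= (((((((x^(-2))^2) / x^3)^3)^(-1)) · x^5)^4) · ((z^(-2))^4)    [power of a product]
= (((((((x^(-2))^2) / x^3)^3)^(-1))^4) · ((x^5)^4)) · ((z^(-2))^4)    [power of a product]
= ((((((x^(-2))^2) / x^3)^3)^(-4)) · ((x^5)^4)) · ((z^(-2))^4)    [power of a power]
= (((((x^(-2))^2) / x^3)^(-12)) · ((x^5)^4)) · ((z^(-2))^4)    [power of a power]
= (((((x^(-2))^2)^(-12)) / ((x^3)^(-12))) · ((x^5)^4)) · ((z^(-2))^4)    [power of a quotient]
= ((((x^(-2))^(-24)) / ((x^3)^(-12))) · ((x^5)^4)) · ((z^(-2))^4)    [power of a power]
= ((x^48 / ((x^3)^(-12))) · ((x^5)^4)) · ((z^(-2))^4)    [power of a power]
= ((x^48 / x^(-36)) · ((x^5)^4)) · ((z^(-2))^4)    [power of a power]
= (x^84 · ((x^5)^4)) · ((z^(-2))^4)    [quotient of powers]
= (x^84 · x^20) · ((z^(-2))^4)    [power of a power]
= x^104 · ((z^(-2))^4)    [product of powers]
= x^104 · z^(-8)    [power of a power]
= x^104z^(-8)    [rearrange]

x^104z^(-8)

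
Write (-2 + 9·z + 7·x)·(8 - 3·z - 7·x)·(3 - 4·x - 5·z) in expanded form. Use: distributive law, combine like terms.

(-2 + 9·z + 7·x)·(8 - 3·z - 7·x)·(3 - 4·x - 5·z)
= (-16 + 6·z + 14·x + 72·z - 27·z^2 - 63·x·z + 56·x - 21·x·z - 49·x^2)·(3 - 4·x - 5·z)    [distributive law]
= (-16 + 78·z + 70·x - 27·z^2 - 84·x·z - 49·x^2)·(3 - 4·x - 5·z)    [combine like terms]
= -48 + 64·x + 80·z + 234·z - 312·x·z - 390·z^2 + 210·x - 280·x^2 - 350·x·z - 81·z^2 + 108·x·z^2 + 135·z^3 - 252·x·z + 336·x^2·z + 420·x·z^2 - 147·x^2 + 196·x^3 + 245·x^2·z    [distributive law]
= -48 + 274·x + 314·z - 914·x·z - 471·z^2 - 427·x^2 + 528·x·z^2 + 135·z^3 + 581·x^2·z + 196·x^3    [combine like terms]

-48 + 274·x + 314·z - 914·x·z - 471·z^2 - 427·x^2 + 528·x·z^2 + 135·z^3 + 581·x^2·z + 196·x^3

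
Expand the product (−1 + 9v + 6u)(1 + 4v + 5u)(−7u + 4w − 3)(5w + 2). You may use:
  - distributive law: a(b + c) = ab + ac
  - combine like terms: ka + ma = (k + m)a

28uw + 8u − 20w^2 + 7w + 6 − 658uvw − 484uv + 100vw^2 − 35vw − 30v − 245u^2w − 194u^2 + 20uw^2 − 1260uv^2w − 504uv^2 + 720v^2w^2 − 252v^2w − 216v^2 − 2415u^2vw − 966u^2v + 1380uvw^2 − 1050u^3w − 420u^3 + 600u^2w^2

(−1 + 9v + 6u)(1 + 4v + 5u)(−7u + 4w − 3)(5w + 2)
= (−1 − 4v − 5u + 9v + 36v^2 + 45uv + 6u + 24uv + 30u^2)(−7u + 4w − 3)(5w + 2)    [distributive law]
= (−1 + 5v + u + 36v^2 + 69uv + 30u^2)(−7u + 4w − 3)(5w + 2)    [combine like terms]
= (7u − 4w + 3 − 35uv + 20vw − 15v − 7u^2 + 4uw − 3u − 252uv^2 + 144v^2w − 108v^2 − 483u^2v + 276uvw − 207uv − 210u^3 + 120u^2w − 90u^2)(5w + 2)    [distributive law]
= (4u − 4w + 3 − 242uv + 20vw − 15v − 97u^2 + 4uw − 252uv^2 + 144v^2w − 108v^2 − 483u^2v + 276uvw − 210u^3 + 120u^2w)(5w + 2)    [combine like terms]
= 20uw + 8u − 20w^2 − 8w + 15w + 6 − 1210uvw − 484uv + 100vw^2 + 40vw − 75vw − 30v − 485u^2w − 194u^2 + 20uw^2 + 8uw − 1260uv^2w − 504uv^2 + 720v^2w^2 + 288v^2w − 540v^2w − 216v^2 − 2415u^2vw − 966u^2v + 1380uvw^2 + 552uvw − 1050u^3w − 420u^3 + 600u^2w^2 + 240u^2w    [distributive law]
= 28uw + 8u − 20w^2 + 7w + 6 − 658uvw − 484uv + 100vw^2 − 35vw − 30v − 245u^2w − 194u^2 + 20uw^2 − 1260uv^2w − 504uv^2 + 720v^2w^2 − 252v^2w − 216v^2 − 2415u^2vw − 966u^2v + 1380uvw^2 − 1050u^3w − 420u^3 + 600u^2w^2    [combine like terms]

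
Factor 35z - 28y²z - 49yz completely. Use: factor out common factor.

7z(5 - 4y² - 7y)

35z - 28y²z - 49yz
= 7(5z - 4y²z - 7yz)    [factor out 7]
= 7z(5 - 4y² - 7y)    [factor out z]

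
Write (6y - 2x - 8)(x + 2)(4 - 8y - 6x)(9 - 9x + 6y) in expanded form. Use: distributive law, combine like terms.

(6y - 2x - 8)(x + 2)(4 - 8y - 6x)(9 - 9x + 6y)
= (6xy + 12y - 2x² - 4x - 8x - 16)(4 - 8y - 6x)(9 - 9x + 6y)    [distributive law]
= (6xy + 12y - 2x² - 12x - 16)(4 - 8y - 6x)(9 - 9x + 6y)    [combine like terms]
= (24xy - 48xy² - 36x²y + 48y - 96y² - 72xy - 8x² + 16x²y + 12x³ - 48x + 96xy + 72x² - 64 + 128y + 96x)(9 - 9x + 6y)    [distributive law]
= (48xy - 48xy² - 20x²y + 176y - 96y² + 64x² + 12x³ + 48x - 64)(9 - 9x + 6y)    [combine like terms]
= 432xy - 432x²y + 288xy² - 432xy² + 432x²y² - 288xy³ - 180x²y + 180x³y - 120x²y² + 1584y - 1584xy + 1056y² - 864y² + 864xy² - 576y³ + 576x² - 576x³ + 384x²y + 108x³ - 108x⁴ + 72x³y + 432x - 432x² + 288xy - 576 + 576x - 384y    [distributive law]
= -864xy - 228x²y + 720xy² + 312x²y² - 288xy³ + 252x³y + 1200y + 192y² - 576y³ + 144x² - 468x³ - 108x⁴ + 1008x - 576    [combine like terms]

-864xy - 228x²y + 720xy² + 312x²y² - 288xy³ + 252x³y + 1200y + 192y² - 576y³ + 144x² - 468x³ - 108x⁴ + 1008x - 576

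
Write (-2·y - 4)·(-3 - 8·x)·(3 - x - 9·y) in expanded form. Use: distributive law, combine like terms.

-90·y - 246·x·y - 54·y² - 16·x²·y - 144·x·y² + 36 + 84·x - 32·x²

(-2·y - 4)·(-3 - 8·x)·(3 - x - 9·y)
= (6·y + 16·x·y + 12 + 32·x)·(3 - x - 9·y)    [distributive law]
= 18·y - 6·x·y - 54·y² + 48·x·y - 16·x²·y - 144·x·y² + 36 - 12·x - 108·y + 96·x - 32·x² - 288·x·y    [distributive law]
= -90·y - 246·x·y - 54·y² - 16·x²·y - 144·x·y² + 36 + 84·x - 32·x²    [combine like terms]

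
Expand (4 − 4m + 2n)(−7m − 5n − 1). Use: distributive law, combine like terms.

(4 − 4m + 2n)(−7m − 5n − 1)
= −28m − 20n − 4 + 28m² + 20mn + 4m − 14mn − 10n² − 2n    [distributive law]
= −24m − 22n − 4 + 28m² + 6mn − 10n²    [combine like terms]

−24m − 22n − 4 + 28m² + 6mn − 10n²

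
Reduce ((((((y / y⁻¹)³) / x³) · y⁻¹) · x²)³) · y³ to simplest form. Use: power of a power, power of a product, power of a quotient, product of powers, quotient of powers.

((((((y / y⁻¹)³) / x³) · y⁻¹) · x²)³) · y³
= ((((((y / y⁻¹)³) / x³) · y⁻¹)³) · ((x²)³)) · y³    [power of a product]
= ((((((y / y⁻¹)³) / x³)³) · ((y⁻¹)³)) · ((x²)³)) · y³    [power of a product]
= ((((((y / y⁻¹)³)³) / ((x³)³)) · ((y⁻¹)³)) · ((x²)³)) · y³    [power of a quotient]
= (((((y / y⁻¹)⁹) / ((x³)³)) · ((y⁻¹)³)) · ((x²)³)) · y³    [power of a power]
= (((((y⁹) / ((y⁻¹)⁹)) / ((x³)³)) · ((y⁻¹)³)) · ((x²)³)) · y³    [power of a quotient]
= ((((y⁹ / y⁻⁹) / ((x³)³)) · ((y⁻¹)³)) · ((x²)³)) · y³    [power of a power]
= (((y¹⁸ / ((x³)³)) · ((y⁻¹)³)) · ((x²)³)) · y³    [quotient of powers]
= (((y¹⁸ / x⁹) · ((y⁻¹)³)) · ((x²)³)) · y³    [power of a power]
= (((y¹⁸ / x⁹) · y⁻³) · ((x²)³)) · y³    [power of a power]
= (((y¹⁸ / x⁹) · y⁻³) · x⁶) · y³    [power of a power]
= x⁻³·y¹⁸    [quotient of powers; product of powers]

x⁻³·y¹⁸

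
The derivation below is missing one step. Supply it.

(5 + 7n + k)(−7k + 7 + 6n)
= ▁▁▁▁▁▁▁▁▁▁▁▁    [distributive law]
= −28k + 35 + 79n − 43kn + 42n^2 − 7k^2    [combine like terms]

After distributive law, the bracketed line is:

−35k + 35 + 30n − 49kn + 49n + 42n^2 − 7k^2 + 7k + 6kn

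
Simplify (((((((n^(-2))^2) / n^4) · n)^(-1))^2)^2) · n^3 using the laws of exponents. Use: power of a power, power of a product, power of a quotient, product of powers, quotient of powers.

(((((((n^(-2))^2) / n^4) · n)^(-1))^2)^2) · n^3
= ((((((n^(-2))^2) / n^4) · n)^(-1))^4) · n^3    [power of a power]
= (((((n^(-2))^2) / n^4) · n)^(-4)) · n^3    [power of a power]
= (((((n^(-2))^2) / n^4)^(-4)) · (n^(-4))) · n^3    [power of a product]
= (((((n^(-2))^2)^(-4)) / ((n^4)^(-4))) · (n^(-4))) · n^3    [power of a quotient]
= ((((n^(-2))^(-8)) / ((n^4)^(-4))) · (n^(-4))) · n^3    [power of a power]
= ((n^16 / ((n^4)^(-4))) · (n^(-4))) · n^3    [power of a power]
= ((n^16 / n^(-16)) · (n^(-4))) · n^3    [power of a power]
= (n^32 · (n^(-4))) · n^3    [quotient of powers]
= n^28 · n^3    [product of powers]
= n^31    [product of powers]

n^31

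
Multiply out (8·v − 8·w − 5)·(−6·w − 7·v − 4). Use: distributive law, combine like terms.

8·v·w − 56·v^2 + 3·v + 48·w^2 + 62·w + 20

(8·v − 8·w − 5)·(−6·w − 7·v − 4)
= −48·v·w − 56·v^2 − 32·v + 48·w^2 + 56·v·w + 32·w + 30·w + 35·v + 20    [distributive law]
= 8·v·w − 56·v^2 + 3·v + 48·w^2 + 62·w + 20    [combine like terms]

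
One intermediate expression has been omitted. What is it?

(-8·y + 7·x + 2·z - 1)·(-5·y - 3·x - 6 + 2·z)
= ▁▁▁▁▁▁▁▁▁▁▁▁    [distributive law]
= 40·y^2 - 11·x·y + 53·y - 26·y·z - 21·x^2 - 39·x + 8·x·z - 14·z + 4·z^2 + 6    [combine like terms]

After distributive law, the bracketed line is:

40·y^2 + 24·x·y + 48·y - 16·y·z - 35·x·y - 21·x^2 - 42·x + 14·x·z - 10·y·z - 6·x·z - 12·z + 4·z^2 + 5·y + 3·x + 6 - 2·z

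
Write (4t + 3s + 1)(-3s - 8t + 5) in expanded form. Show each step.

(4t + 3s + 1)(-3s - 8t + 5)
= -12st - 32t² + 20t - 9s² - 24st + 15s - 3s - 8t + 5    [distributive law]
= -36st - 32t² + 12t - 9s² + 12s + 5    [combine like terms]

-36st - 32t² + 12t - 9s² + 12s + 5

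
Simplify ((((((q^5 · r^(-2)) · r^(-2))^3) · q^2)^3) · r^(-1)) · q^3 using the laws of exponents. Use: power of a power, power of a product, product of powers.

((((((q^5 · r^(-2)) · r^(-2))^3) · q^2)^3) · r^(-1)) · q^3
= ((((((q^5 · r^(-2)) · r^(-2))^3)^3) · ((q^2)^3)) · r^(-1)) · q^3    [power of a product]
= (((((q^5 · r^(-2)) · r^(-2))^9) · ((q^2)^3)) · r^(-1)) · q^3    [power of a power]
= (((((q^5 · r^(-2))^9) · ((r^(-2))^9)) · ((q^2)^3)) · r^(-1)) · q^3    [power of a product]
= ((((((q^5)^9) · ((r^(-2))^9)) · ((r^(-2))^9)) · ((q^2)^3)) · r^(-1)) · q^3    [power of a product]
= ((((q^45 · ((r^(-2))^9)) · ((r^(-2))^9)) · ((q^2)^3)) · r^(-1)) · q^3    [power of a power]
= ((((q^45 · r^(-18)) · ((r^(-2))^9)) · ((q^2)^3)) · r^(-1)) · q^3    [power of a power]
= ((((q^45 · r^(-18)) · r^(-18)) · ((q^2)^3)) · r^(-1)) · q^3    [power of a power]
= ((((q^45 · r^(-18)) · r^(-18)) · q^6) · r^(-1)) · q^3    [power of a power]
= q^54·r^(-37)    [product of powers]

q^54·r^(-37)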